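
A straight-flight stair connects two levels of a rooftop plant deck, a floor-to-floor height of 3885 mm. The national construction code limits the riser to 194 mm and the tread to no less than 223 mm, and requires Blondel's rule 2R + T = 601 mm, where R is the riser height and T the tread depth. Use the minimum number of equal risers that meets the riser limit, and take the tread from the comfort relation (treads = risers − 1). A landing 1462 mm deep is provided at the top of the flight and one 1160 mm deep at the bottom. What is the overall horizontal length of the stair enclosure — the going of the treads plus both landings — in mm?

3885 / 194 = 20.026 → round up to 21 risers.
Riser R = 3885 / 21 = 185 mm, within the 194 mm limit.
From 2R + T = 601: T = 601 − 370 = 231 mm.
Going = (21 − 1) × 231 = 4620 mm.
Add landings: 4620 + 1462 + 1160 = 7242 mm.

7242 mm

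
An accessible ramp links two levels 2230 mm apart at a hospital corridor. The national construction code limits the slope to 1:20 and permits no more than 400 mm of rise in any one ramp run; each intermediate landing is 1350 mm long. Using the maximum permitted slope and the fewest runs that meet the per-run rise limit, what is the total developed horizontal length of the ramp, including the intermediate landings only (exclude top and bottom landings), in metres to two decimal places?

At most 400 each: 2230/400 = 5.58, giving 6 ramp runs. That means 5 intermediate landings.
Ramp run (horizontal) at 1:20: 2230 × 20 = 44600 mm.
5 intermediate landings contribute 5 × 1350 = 6750 mm.
Developed length = 44600 + 6750 = 51350 mm.
= 51.35 m.

51.35 m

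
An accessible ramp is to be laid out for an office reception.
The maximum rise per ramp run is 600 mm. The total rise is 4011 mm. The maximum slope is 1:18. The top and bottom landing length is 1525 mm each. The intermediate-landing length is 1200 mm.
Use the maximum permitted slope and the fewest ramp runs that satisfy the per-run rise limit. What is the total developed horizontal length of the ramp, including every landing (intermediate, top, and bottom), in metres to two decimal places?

82.45 m

⌈4011/600⌉ = 7 ramp runs. That means 6 intermediate landings.
Ramp run (horizontal) at 1:18: 4011 × 18 = 72198 mm.
Intermediate landings: 6 × 1200 = 7200 mm.
Top and bottom landings: 2 × 1525 = 3050 mm.
Total = 72198 + 7200 + 3050 = 82448 mm.
= 82.45 m.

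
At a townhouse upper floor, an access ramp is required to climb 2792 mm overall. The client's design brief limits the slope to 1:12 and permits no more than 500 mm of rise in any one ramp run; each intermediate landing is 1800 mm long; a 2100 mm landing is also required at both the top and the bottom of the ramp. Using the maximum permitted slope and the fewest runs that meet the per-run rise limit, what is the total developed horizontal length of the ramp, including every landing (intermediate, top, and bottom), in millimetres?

At most 500 each: 2792/500 = 5.58, giving 6 ramp runs. That means 5 intermediate landings.
Horizontal run for 2792 mm of rise at 1:12 is 2792 × 12 = 33504 mm.
Intermediate landings: 5 × 1800 = 9000 mm.
Top and bottom landings: 2 × 2100 = 4200 mm.
Total = 33504 + 9000 + 4200 = 46704 mm.

46704 mm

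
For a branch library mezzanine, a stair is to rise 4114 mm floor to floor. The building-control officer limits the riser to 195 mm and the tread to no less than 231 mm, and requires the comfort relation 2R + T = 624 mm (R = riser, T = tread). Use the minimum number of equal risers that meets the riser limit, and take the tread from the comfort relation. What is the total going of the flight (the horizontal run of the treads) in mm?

5250 mm

At most 195 each: 4114/195 = 21.10, giving 22 risers.
R = 4114 ÷ 22 = 187 mm.
T = 624 − 2·187 = 250 mm, which satisfies the 231 mm minimum.
Going = (22 − 1) × 250 = 5250 mm.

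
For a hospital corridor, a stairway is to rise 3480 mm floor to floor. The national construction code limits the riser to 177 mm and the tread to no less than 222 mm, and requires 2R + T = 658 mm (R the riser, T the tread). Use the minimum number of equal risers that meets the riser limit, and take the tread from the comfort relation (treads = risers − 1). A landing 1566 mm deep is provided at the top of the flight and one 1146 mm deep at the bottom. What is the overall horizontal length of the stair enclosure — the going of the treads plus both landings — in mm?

8602 mm

⌈3480/177⌉ = 20 risers.
Each riser is 3480/20 = 174 mm (≤ 177 mm).
T = 658 − 2·174 = 310 mm, which satisfies the 222 mm minimum.
Going = (20 − 1) × 310 = 5890 mm.
Enclosure = 5890 + 1566 + 1146 = 8602 mm.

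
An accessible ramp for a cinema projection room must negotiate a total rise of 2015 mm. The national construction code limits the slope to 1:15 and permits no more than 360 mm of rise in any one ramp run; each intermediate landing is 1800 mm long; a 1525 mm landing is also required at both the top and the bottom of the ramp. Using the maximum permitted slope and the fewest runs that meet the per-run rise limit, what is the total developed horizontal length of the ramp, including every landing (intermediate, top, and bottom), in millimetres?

2015 / 360 = 5.597 → round up to 6 ramp runs. That means 5 intermediate landings.
Ramp run (horizontal) at 1:15: 2015 × 15 = 30225 mm.
Intermediate landings: 5 × 1800 = 9000 mm.
Top and bottom landings: 2 × 1525 = 3050 mm.
Total = 30225 + 9000 + 3050 = 42275 mm.

42275 mm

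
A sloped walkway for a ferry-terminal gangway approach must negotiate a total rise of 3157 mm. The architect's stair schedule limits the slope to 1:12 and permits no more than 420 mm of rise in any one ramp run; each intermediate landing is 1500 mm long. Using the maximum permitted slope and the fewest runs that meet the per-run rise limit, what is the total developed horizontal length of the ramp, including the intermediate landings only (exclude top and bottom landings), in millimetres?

At most 420 each: 3157/420 = 7.52, giving 8 ramp runs. That means 7 intermediate landings.
Horizontal run for 3157 mm of rise at 1:12 is 3157 × 12 = 37884 mm.
7 intermediate landings contribute 7 × 1500 = 10500 mm.
Total developed length = 37884 + 10500 = 48384 mm.

48384 mm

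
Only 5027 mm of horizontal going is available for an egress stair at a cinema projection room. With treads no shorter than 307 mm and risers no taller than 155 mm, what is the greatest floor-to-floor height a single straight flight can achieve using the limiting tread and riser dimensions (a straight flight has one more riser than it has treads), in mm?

2635 mm

Treads that fit: ⌊5027 / 307⌋ = 16.
Risers = treads + 1 = 17.
Maximum height = 17 × 155 = 2635 mm.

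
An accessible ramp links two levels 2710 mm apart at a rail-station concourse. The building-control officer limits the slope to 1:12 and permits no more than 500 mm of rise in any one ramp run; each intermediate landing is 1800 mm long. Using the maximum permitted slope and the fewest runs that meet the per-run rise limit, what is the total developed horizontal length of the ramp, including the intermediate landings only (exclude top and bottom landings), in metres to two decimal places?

2710 / 500 = 5.42, so 6 ramp runs are needed. That means 5 intermediate landings.
Horizontal run for 2710 mm of rise at 1:12 is 2710 × 12 = 32520 mm.
5 intermediate landings contribute 5 × 1800 = 9000 mm.
Total developed length = 32520 + 9000 = 41520 mm.
= 41.52 m.

41.52 m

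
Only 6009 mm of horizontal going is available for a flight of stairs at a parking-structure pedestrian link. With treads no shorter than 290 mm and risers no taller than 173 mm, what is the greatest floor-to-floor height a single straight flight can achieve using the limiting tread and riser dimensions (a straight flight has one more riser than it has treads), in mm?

3633 mm

6009 / 290 = 20.72, so 20 treads fit.
Risers = treads + 1 = 21.
Maximum height = 21 × 173 = 3633 mm.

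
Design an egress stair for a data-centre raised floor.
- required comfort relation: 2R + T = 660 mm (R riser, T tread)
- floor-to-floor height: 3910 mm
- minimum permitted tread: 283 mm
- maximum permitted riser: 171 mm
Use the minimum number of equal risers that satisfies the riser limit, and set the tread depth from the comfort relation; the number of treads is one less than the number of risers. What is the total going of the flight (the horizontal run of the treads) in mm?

7040 mm

3910 / 171 = 22.865 → round up to 23 risers.
Each riser is 3910/23 = 170 mm (≤ 171 mm).
T = 660 − 2·170 = 320 mm, which satisfies the 283 mm minimum.
Treads = 23 − 1 = 22; going = 22 × 320 = 7040 mm.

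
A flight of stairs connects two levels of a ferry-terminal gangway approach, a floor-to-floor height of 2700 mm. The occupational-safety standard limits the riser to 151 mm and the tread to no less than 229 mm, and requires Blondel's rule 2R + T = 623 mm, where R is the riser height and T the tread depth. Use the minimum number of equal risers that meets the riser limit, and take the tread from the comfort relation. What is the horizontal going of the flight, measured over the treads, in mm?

5491 mm

2700 / 151 = 17.88, so 18 risers are needed.
Each riser is 2700/18 = 150 mm (≤ 151 mm).
T = 623 − 2·150 = 323 mm, which satisfies the 229 mm minimum.
Treads = 18 − 1 = 17; going = 17 × 323 = 5491 mm.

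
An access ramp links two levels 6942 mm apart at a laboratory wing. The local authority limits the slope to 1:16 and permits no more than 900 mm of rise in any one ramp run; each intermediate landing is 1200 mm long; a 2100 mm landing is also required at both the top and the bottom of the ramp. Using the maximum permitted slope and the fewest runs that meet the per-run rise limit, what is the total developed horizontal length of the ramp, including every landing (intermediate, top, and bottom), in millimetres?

6942 / 900 = 7.71, so 8 ramp runs are needed. That means 7 intermediate landings.
Horizontal run for 6942 mm of rise at 1:16 is 6942 × 16 = 111072 mm.
7 intermediate landings contribute 7 × 1200 = 8400 mm.
Top and bottom landings: 2 × 2100 = 4200 mm.
Total = 111072 + 8400 + 4200 = 123672 mm.

123672 mm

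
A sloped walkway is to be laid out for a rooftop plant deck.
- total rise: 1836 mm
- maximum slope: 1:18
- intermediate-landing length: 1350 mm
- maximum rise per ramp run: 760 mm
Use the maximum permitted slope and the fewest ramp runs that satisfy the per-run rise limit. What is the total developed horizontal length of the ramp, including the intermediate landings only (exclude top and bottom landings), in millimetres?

At most 760 each: 1836/760 = 2.42, giving 3 ramp runs. That means 2 intermediate landings.
Horizontal run for 1836 mm of rise at 1:18 is 1836 × 18 = 33048 mm.
Intermediate landings: 2 × 1350 = 2700 mm.
Developed length = 33048 + 2700 = 35748 mm.

35748 mm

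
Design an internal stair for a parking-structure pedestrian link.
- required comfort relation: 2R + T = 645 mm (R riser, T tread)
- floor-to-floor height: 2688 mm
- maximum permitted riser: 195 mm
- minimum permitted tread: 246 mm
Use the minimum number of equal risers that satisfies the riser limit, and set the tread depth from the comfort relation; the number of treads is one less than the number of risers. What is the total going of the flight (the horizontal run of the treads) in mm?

2688 / 195 = 13.785 → round up to 14 risers.
Riser R = 2688 / 14 = 192 mm, within the 195 mm limit.
T = 645 − 2·192 = 261 mm, which satisfies the 246 mm minimum.
Going = (14 − 1) × 261 = 3393 mm.

3393 mm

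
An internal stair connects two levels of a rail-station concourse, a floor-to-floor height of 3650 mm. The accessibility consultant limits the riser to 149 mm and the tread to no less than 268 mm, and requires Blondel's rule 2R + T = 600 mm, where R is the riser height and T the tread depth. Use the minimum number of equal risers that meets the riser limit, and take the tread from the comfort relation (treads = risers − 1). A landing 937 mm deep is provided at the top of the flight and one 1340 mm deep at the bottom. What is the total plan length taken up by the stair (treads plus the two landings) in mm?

9669 mm

⌈3650/149⌉ = 25 risers.
R = 3650 ÷ 25 = 146 mm.
T = 600 − 2·146 = 308 mm, which satisfies the 268 mm minimum.
Treads = 25 − 1 = 24; going = 24 × 308 = 7392 mm.
Add landings: 7392 + 937 + 1340 = 9669 mm.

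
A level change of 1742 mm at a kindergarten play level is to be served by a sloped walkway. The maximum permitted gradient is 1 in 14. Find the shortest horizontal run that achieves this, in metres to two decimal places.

Run = rise × 14 = 1742 × 14 = 24388 mm.
24388 mm = 24.39 m.

24.39 m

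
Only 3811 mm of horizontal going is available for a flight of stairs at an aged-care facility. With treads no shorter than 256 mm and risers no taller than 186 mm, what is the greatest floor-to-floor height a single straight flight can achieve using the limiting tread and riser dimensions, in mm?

2790 mm

Treads that fit: ⌊3811 / 256⌋ = 14.
Risers = treads + 1 = 15.
Maximum height = 15 × 186 = 2790 mm.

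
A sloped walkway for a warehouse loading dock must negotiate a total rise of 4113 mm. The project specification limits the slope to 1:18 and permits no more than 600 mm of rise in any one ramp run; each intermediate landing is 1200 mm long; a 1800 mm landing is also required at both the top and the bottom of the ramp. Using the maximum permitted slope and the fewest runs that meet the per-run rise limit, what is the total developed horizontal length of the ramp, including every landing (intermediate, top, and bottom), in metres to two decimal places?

84.83 m

4113 / 600 = 6.86, so 7 ramp runs are needed. That means 6 intermediate landings.
Ramp run (horizontal) at 1:18: 4113 × 18 = 74034 mm.
Intermediate landings: 6 × 1200 = 7200 mm.
Top and bottom landings: 2 × 1800 = 3600 mm.
Total = 74034 + 7200 + 3600 = 84834 mm.
= 84.83 m.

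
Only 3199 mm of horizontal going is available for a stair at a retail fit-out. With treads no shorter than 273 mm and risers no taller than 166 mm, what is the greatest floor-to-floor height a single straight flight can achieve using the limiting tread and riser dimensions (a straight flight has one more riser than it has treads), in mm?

Treads that fit: ⌊3199 / 273⌋ = 11.
Risers = treads + 1 = 12.
Maximum height = 12 × 166 = 1992 mm.

1992 mm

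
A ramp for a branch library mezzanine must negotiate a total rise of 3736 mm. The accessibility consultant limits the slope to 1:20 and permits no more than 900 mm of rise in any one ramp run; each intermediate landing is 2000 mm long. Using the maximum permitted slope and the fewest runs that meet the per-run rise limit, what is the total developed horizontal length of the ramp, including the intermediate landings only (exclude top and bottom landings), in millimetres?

⌈3736/900⌉ = 5 ramp runs. That means 4 intermediate landings.
Ramp run (horizontal) at 1:20: 3736 × 20 = 74720 mm.
Intermediate landings: 4 × 2000 = 8000 mm.
Total developed length = 74720 + 8000 = 82720 mm.

82720 mm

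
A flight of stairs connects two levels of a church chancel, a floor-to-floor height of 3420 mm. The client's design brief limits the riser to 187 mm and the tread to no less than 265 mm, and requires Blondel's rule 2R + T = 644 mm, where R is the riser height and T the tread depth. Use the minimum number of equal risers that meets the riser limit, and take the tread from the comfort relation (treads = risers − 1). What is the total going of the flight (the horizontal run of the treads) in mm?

3420 / 187 = 18.289 → round up to 19 risers.
Riser R = 3420 / 19 = 180 mm, within the 187 mm limit.
From 2R + T = 644: T = 644 − 360 = 284 mm.
19 risers give 18 treads; going = 18 × 284 = 5112 mm.

5112 mm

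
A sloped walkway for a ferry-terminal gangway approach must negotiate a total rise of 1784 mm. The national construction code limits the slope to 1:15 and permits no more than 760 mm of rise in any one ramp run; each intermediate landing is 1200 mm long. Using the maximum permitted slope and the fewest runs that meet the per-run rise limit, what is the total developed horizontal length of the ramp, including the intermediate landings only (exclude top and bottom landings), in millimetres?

⌈1784/760⌉ = 3 ramp runs. That means 2 intermediate landings.
Horizontal run for 1784 mm of rise at 1:15 is 1784 × 15 = 26760 mm.
2 intermediate landings contribute 2 × 1200 = 2400 mm.
Developed length = 26760 + 2400 = 29160 mm.

29160 mm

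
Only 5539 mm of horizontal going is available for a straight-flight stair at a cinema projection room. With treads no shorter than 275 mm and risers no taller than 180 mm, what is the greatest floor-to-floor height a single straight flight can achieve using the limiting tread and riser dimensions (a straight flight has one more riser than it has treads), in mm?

3780 mm

5539 / 275 = 20.14, so 20 treads fit.
Risers = treads + 1 = 21.
Maximum height = 21 × 180 = 3780 mm.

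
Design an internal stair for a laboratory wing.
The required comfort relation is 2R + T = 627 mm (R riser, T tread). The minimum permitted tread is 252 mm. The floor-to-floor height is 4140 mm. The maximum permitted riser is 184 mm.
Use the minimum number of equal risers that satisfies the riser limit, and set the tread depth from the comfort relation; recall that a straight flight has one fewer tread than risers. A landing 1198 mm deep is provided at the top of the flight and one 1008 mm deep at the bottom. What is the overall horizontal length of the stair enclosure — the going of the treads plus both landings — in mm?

4140 / 184 = 22.500 → round up to 23 risers.
Riser R = 4140 / 23 = 180 mm, within the 184 mm limit.
From 2R + T = 627: T = 627 − 360 = 267 mm.
Going = (23 − 1) × 267 = 5874 mm.
Add landings: 5874 + 1198 + 1008 = 8080 mm.

8080 mm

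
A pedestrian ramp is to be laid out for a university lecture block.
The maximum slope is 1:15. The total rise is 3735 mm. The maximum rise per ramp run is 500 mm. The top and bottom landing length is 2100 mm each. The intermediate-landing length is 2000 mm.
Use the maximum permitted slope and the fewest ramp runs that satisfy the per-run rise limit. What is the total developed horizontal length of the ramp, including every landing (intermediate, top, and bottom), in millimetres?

74225 mm

3735 / 500 = 7.470 → round up to 8 ramp runs. That means 7 intermediate landings.
Ramp run (horizontal) at 1:15: 3735 × 15 = 56025 mm.
Intermediate landings: 7 × 2000 = 14000 mm.
Top and bottom landings: 2 × 2100 = 4200 mm.
Total = 56025 + 14000 + 4200 = 74225 mm.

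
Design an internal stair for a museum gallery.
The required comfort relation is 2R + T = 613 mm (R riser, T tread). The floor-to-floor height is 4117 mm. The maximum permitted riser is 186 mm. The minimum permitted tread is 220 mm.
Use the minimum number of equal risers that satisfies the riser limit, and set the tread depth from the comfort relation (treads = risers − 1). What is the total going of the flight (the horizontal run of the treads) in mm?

5610 mm

At most 186 each: 4117/186 = 22.13, giving 23 risers.
R = 4117 ÷ 23 = 179 mm.
From 2R + T = 613: T = 613 − 358 = 255 mm.
Treads = 23 − 1 = 22; going = 22 × 255 = 5610 mm.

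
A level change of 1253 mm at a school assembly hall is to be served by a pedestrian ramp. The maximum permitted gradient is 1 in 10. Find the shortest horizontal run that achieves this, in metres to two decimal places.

Run = rise × 10 = 1253 × 10 = 12530 mm.
12530 mm = 12.53 m.

12.53 m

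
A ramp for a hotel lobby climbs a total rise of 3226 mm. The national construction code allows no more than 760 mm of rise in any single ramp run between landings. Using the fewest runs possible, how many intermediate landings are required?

4 intermediate landings

3226 / 760 = 4.24, so 5 ramp runs are needed.
5 runs are separated by 4 intermediate landings.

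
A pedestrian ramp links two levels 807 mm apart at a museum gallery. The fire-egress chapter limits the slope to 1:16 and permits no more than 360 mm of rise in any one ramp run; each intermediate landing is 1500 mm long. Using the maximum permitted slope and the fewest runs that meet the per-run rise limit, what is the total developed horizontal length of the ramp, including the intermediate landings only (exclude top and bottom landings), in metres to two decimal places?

15.91 m

807 / 360 = 2.24, so 3 ramp runs are needed. That means 2 intermediate landings.
Horizontal run for 807 mm of rise at 1:16 is 807 × 16 = 12912 mm.
2 intermediate landings contribute 2 × 1500 = 3000 mm.
Total developed length = 12912 + 3000 = 15912 mm.
= 15.91 m.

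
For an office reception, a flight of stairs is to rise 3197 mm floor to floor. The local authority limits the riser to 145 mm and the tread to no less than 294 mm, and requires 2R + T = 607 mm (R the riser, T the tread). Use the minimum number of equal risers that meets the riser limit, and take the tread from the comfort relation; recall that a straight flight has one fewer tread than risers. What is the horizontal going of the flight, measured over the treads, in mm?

3197 / 145 = 22.05, so 23 risers are needed.
R = 3197 ÷ 23 = 139 mm.
From 2R + T = 607: T = 607 − 278 = 329 mm.
Treads = 23 − 1 = 22; going = 22 × 329 = 7238 mm.

7238 mm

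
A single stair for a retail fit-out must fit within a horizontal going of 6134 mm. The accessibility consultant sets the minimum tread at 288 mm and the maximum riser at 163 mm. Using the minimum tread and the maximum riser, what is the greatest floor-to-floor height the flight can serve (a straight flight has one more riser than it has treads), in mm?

3586 mm

6134 / 288 = 21.30, so 21 treads fit.
Risers = treads + 1 = 22.
Maximum height = 22 × 163 = 3586 mm.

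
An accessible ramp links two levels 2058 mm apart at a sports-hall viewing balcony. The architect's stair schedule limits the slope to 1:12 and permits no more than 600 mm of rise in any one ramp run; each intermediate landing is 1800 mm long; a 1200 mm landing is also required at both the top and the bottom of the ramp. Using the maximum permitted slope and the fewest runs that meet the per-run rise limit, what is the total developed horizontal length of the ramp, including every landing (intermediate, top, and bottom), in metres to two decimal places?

2058 / 600 = 3.430 → round up to 4 ramp runs. That means 3 intermediate landings.
Horizontal run for 2058 mm of rise at 1:12 is 2058 × 12 = 24696 mm.
3 intermediate landings contribute 3 × 1800 = 5400 mm.
Top and bottom landings: 2 × 1200 = 2400 mm.
Total = 24696 + 5400 + 2400 = 32496 mm.
= 32.50 m.

32.50 m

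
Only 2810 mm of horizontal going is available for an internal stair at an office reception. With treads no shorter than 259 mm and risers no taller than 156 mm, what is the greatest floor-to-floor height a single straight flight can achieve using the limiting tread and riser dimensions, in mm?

1716 mm

2810 / 259 = 10.85, so 10 treads fit.
Risers = treads + 1 = 11.
Maximum height = 11 × 156 = 1716 mm.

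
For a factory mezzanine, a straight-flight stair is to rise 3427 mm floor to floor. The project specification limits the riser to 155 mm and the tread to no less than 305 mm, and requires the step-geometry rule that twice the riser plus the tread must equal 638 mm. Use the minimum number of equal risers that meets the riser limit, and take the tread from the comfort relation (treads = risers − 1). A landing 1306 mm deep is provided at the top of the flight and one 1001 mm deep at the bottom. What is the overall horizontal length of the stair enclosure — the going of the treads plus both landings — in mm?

⌈3427/155⌉ = 23 risers.
Riser R = 3427 / 23 = 149 mm, within the 155 mm limit.
Tread T = 638 − 2 × 149 = 340 mm (≥ 305 mm).
Treads = 23 − 1 = 22; going = 22 × 340 = 7480 mm.
Add landings: 7480 + 1306 + 1001 = 9787 mm.

9787 mm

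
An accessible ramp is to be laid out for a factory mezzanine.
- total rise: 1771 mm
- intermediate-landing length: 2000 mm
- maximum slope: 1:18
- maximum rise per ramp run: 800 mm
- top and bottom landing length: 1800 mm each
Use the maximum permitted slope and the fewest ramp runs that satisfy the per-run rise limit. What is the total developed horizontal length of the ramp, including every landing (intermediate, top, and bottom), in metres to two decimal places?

39.48 m

1771 / 800 = 2.21, so 3 ramp runs are needed. That means 2 intermediate landings.
Ramp run (horizontal) at 1:18: 1771 × 18 = 31878 mm.
Intermediate landings: 2 × 2000 = 4000 mm.
Top and bottom landings: 2 × 1800 = 3600 mm.
Total = 31878 + 4000 + 3600 = 39478 mm.
= 39.48 m.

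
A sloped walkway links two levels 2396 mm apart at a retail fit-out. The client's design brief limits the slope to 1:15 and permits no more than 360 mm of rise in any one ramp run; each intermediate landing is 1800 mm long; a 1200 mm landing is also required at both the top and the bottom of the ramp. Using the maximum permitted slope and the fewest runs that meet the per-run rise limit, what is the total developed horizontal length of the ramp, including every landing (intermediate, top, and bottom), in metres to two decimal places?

2396 / 360 = 6.66, so 7 ramp runs are needed. That means 6 intermediate landings.
Horizontal run for 2396 mm of rise at 1:15 is 2396 × 15 = 35940 mm.
Intermediate landings: 6 × 1800 = 10800 mm.
Top and bottom landings: 2 × 1200 = 2400 mm.
Total = 35940 + 10800 + 2400 = 49140 mm.
= 49.14 m.

49.14 m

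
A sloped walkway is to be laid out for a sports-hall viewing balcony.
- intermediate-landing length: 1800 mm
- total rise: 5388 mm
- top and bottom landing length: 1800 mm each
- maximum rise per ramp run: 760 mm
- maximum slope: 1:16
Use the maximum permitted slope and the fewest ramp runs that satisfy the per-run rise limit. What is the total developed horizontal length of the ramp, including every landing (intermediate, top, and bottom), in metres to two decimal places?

102.41 m

⌈5388/760⌉ = 8 ramp runs. That means 7 intermediate landings.
Horizontal run for 5388 mm of rise at 1:16 is 5388 × 16 = 86208 mm.
Intermediate landings: 7 × 1800 = 12600 mm.
Top and bottom landings: 2 × 1800 = 3600 mm.
Total = 86208 + 12600 + 3600 = 102408 mm.
= 102.41 m.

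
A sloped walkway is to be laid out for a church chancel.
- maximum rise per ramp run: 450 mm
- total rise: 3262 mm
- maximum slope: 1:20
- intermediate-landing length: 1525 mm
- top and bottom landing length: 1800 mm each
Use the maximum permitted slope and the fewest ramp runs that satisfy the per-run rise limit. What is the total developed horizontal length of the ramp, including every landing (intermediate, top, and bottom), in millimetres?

3262 / 450 = 7.25, so 8 ramp runs are needed. That means 7 intermediate landings.
Horizontal run for 3262 mm of rise at 1:20 is 3262 × 20 = 65240 mm.
Intermediate landings: 7 × 1525 = 10675 mm.
Top and bottom landings: 2 × 1800 = 3600 mm.
Total = 65240 + 10675 + 3600 = 79515 mm.

79515 mm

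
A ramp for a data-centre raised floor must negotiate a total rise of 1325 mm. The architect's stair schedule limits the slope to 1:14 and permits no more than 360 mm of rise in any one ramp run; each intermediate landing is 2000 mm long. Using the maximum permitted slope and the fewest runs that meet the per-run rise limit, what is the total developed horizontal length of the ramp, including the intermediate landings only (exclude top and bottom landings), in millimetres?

24550 mm

At most 360 each: 1325/360 = 3.68, giving 4 ramp runs. That means 3 intermediate landings.
Horizontal run for 1325 mm of rise at 1:14 is 1325 × 14 = 18550 mm.
Intermediate landings: 3 × 2000 = 6000 mm.
Developed length = 18550 + 6000 = 24550 mm.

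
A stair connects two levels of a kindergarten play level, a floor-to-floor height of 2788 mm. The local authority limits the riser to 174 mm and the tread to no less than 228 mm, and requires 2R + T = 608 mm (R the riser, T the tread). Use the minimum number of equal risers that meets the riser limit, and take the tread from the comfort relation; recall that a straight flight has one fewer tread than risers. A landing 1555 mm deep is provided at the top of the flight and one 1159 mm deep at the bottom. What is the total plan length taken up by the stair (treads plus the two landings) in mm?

2788 / 174 = 16.023 → round up to 17 risers.
Each riser is 2788/17 = 164 mm (≤ 174 mm).
Tread T = 608 − 2 × 164 = 280 mm (≥ 228 mm).
Treads = 17 − 1 = 16; going = 16 × 280 = 4480 mm.
Enclosure = 4480 + 1555 + 1159 = 7194 mm.

7194 mm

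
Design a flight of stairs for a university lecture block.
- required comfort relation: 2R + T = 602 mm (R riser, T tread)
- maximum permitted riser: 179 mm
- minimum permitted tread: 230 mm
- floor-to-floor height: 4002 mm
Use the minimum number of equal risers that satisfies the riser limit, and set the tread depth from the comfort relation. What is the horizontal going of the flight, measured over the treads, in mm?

5588 mm

4002 / 179 = 22.36, so 23 risers are needed.
R = 4002 ÷ 23 = 174 mm.
From 2R + T = 602: T = 602 − 348 = 254 mm.
Going = (23 − 1) × 254 = 5588 mm.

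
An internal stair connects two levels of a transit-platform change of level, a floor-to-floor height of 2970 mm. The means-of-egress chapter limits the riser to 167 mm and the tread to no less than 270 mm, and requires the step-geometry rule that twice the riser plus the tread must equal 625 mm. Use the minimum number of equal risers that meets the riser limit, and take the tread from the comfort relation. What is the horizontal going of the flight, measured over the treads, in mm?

At most 167 each: 2970/167 = 17.78, giving 18 risers.
R = 2970 ÷ 18 = 165 mm.
Tread T = 625 − 2 × 165 = 295 mm (≥ 270 mm).
Treads = 18 − 1 = 17; going = 17 × 295 = 5015 mm.

5015 mm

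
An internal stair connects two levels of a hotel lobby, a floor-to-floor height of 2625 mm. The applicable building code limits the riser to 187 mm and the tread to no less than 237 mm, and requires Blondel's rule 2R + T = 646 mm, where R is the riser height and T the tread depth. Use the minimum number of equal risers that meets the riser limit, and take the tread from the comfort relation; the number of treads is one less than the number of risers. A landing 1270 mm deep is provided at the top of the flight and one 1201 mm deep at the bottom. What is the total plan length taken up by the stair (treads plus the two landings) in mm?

6615 mm

⌈2625/187⌉ = 15 risers.
R = 2625 ÷ 15 = 175 mm.
T = 646 − 2·175 = 296 mm, which satisfies the 237 mm minimum.
Going = (15 − 1) × 296 = 4144 mm.
Enclosure = 4144 + 1270 + 1201 = 6615 mm.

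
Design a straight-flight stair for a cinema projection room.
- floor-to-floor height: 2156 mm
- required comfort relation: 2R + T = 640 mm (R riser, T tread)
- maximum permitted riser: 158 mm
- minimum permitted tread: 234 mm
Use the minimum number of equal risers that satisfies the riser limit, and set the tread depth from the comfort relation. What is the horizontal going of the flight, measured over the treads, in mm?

At most 158 each: 2156/158 = 13.65, giving 14 risers.
R = 2156 ÷ 14 = 154 mm.
Tread T = 640 − 2 × 154 = 332 mm (≥ 234 mm).
Treads = 14 − 1 = 13; going = 13 × 332 = 4316 mm.

4316 mm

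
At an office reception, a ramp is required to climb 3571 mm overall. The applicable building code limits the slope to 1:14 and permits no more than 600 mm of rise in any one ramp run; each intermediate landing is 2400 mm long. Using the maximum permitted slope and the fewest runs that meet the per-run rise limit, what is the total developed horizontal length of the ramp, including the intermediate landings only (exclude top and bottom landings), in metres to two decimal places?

3571 / 600 = 5.952 → round up to 6 ramp runs. That means 5 intermediate landings.
Horizontal run for 3571 mm of rise at 1:14 is 3571 × 14 = 49994 mm.
Intermediate landings: 5 × 2400 = 12000 mm.
Total developed length = 49994 + 12000 = 61994 mm.
= 61.99 m.

61.99 m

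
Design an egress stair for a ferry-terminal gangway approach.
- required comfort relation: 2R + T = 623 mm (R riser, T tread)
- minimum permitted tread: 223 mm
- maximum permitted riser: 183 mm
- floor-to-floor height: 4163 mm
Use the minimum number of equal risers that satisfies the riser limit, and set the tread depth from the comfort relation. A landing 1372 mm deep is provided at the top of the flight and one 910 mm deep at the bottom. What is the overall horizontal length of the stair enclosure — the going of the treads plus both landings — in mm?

At most 183 each: 4163/183 = 22.75, giving 23 risers.
Riser R = 4163 / 23 = 181 mm, within the 183 mm limit.
Tread T = 623 − 2 × 181 = 261 mm (≥ 223 mm).
Treads = 23 − 1 = 22; going = 22 × 261 = 5742 mm.
Enclosure = 5742 + 1372 + 910 = 8024 mm.

8024 mm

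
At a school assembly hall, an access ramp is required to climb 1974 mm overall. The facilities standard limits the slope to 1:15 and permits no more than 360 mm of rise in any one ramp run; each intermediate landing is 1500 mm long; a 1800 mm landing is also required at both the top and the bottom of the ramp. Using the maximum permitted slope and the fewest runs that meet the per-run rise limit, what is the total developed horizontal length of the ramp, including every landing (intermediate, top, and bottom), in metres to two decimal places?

40.71 m

1974 / 360 = 5.483 → round up to 6 ramp runs. That means 5 intermediate landings.
Horizontal run for 1974 mm of rise at 1:15 is 1974 × 15 = 29610 mm.
Intermediate landings: 5 × 1500 = 7500 mm.
Top and bottom landings: 2 × 1800 = 3600 mm.
Total = 29610 + 7500 + 3600 = 40710 mm.
= 40.71 m.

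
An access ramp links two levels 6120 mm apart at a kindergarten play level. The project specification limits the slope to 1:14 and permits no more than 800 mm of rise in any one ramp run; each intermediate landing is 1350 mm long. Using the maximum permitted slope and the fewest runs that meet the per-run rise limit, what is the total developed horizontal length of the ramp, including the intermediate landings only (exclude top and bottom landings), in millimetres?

95130 mm

⌈6120/800⌉ = 8 ramp runs. That means 7 intermediate landings.
Ramp run (horizontal) at 1:14: 6120 × 14 = 85680 mm.
Intermediate landings: 7 × 1350 = 9450 mm.
Developed length = 85680 + 9450 = 95130 mm.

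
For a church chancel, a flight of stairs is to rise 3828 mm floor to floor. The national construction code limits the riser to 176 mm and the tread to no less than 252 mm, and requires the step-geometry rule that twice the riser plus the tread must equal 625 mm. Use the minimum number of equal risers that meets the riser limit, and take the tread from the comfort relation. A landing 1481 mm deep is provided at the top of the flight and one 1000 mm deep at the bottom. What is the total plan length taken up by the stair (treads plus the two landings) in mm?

3828 / 176 = 21.75, so 22 risers are needed.
Each riser is 3828/22 = 174 mm (≤ 176 mm).
T = 625 − 2·174 = 277 mm, which satisfies the 252 mm minimum.
Treads = 22 − 1 = 21; going = 21 × 277 = 5817 mm.
Add landings: 5817 + 1481 + 1000 = 8298 mm.

8298 mm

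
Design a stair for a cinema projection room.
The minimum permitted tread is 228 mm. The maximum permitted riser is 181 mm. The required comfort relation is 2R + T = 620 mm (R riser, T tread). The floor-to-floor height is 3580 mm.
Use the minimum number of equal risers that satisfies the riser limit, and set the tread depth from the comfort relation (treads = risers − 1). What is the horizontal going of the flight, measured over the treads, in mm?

4978 mm

3580 / 181 = 19.78, so 20 risers are needed.
R = 3580 ÷ 20 = 179 mm.
Tread T = 620 − 2 × 179 = 262 mm (≥ 228 mm).
Treads = 20 − 1 = 19; going = 19 × 262 = 4978 mm.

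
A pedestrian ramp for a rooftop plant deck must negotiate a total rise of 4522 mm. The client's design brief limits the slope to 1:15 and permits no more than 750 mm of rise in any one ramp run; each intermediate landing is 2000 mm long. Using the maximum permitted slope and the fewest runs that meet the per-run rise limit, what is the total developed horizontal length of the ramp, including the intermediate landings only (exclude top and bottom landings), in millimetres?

4522 / 750 = 6.029 → round up to 7 ramp runs. That means 6 intermediate landings.
Ramp run (horizontal) at 1:15: 4522 × 15 = 67830 mm.
Intermediate landings: 6 × 2000 = 12000 mm.
Total developed length = 67830 + 12000 = 79830 mm.

79830 mm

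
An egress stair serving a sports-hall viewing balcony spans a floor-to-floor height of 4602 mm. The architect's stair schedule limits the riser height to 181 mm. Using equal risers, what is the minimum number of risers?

26 risers

At most 181 each: 4602/181 = 25.43, giving 26 risers.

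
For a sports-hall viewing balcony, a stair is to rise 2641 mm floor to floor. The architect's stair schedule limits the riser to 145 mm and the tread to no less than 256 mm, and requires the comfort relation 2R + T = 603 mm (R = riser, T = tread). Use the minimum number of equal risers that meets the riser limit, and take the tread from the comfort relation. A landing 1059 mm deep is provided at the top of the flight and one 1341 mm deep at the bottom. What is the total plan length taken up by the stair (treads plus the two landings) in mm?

At most 145 each: 2641/145 = 18.21, giving 19 risers.
Riser R = 2641 / 19 = 139 mm, within the 145 mm limit.
T = 603 − 2·139 = 325 mm, which satisfies the 256 mm minimum.
Going = (19 − 1) × 325 = 5850 mm.
Enclosure = 5850 + 1059 + 1341 = 8250 mm.

8250 mm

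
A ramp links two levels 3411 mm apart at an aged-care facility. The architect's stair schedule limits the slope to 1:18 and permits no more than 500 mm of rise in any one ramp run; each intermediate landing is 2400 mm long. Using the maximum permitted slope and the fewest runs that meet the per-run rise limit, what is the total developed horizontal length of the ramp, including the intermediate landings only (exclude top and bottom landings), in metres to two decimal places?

75.80 m

3411 / 500 = 6.82, so 7 ramp runs are needed. That means 6 intermediate landings.
Horizontal run for 3411 mm of rise at 1:18 is 3411 × 18 = 61398 mm.
Intermediate landings: 6 × 2400 = 14400 mm.
Total developed length = 61398 + 14400 = 75798 mm.
= 75.80 m.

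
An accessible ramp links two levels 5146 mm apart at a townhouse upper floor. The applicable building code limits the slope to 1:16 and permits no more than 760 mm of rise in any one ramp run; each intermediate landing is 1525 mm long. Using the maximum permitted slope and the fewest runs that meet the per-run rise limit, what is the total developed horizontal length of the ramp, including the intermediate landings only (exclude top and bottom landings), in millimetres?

At most 760 each: 5146/760 = 6.77, giving 7 ramp runs. That means 6 intermediate landings.
Horizontal run for 5146 mm of rise at 1:16 is 5146 × 16 = 82336 mm.
6 intermediate landings contribute 6 × 1525 = 9150 mm.
Developed length = 82336 + 9150 = 91486 mm.

91486 mm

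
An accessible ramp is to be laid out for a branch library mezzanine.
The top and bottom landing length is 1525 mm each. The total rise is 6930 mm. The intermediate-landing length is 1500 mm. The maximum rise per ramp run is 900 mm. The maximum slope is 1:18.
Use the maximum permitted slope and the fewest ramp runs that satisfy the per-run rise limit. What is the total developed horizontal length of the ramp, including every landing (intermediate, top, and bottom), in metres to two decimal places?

6930 / 900 = 7.70, so 8 ramp runs are needed. That means 7 intermediate landings.
Horizontal run for 6930 mm of rise at 1:18 is 6930 × 18 = 124740 mm.
Intermediate landings: 7 × 1500 = 10500 mm.
Top and bottom landings: 2 × 1525 = 3050 mm.
Total = 124740 + 10500 + 3050 = 138290 mm.
= 138.29 m.

138.29 m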